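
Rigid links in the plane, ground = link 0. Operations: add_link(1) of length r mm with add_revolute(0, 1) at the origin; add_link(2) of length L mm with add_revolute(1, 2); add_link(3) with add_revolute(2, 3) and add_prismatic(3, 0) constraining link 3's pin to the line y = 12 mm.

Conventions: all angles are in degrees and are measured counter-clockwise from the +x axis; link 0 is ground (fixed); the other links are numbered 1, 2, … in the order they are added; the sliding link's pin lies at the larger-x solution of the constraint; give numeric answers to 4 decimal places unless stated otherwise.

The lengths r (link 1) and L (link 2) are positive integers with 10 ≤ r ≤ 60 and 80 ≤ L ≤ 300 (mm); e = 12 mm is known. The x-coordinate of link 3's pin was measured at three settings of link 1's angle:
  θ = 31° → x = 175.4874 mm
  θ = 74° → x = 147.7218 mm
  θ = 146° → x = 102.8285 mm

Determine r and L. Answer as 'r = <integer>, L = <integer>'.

constraint per measurement: (x − r cos θ)² + (r sin θ − e)² = L²
subtracting the θ₁ and θ₂ equations cancels the r² and L² terms:
r = (x₁² − x₂²) / (2[(x₁cos θ₁ + e sin θ₁) − (x₂cos θ₂ + e sin θ₂)]) = 43.0001 → r = 43
L² = (x₁ − r cos θ₁)² + (r sin θ₁ − e)² = 19321.0110 → L = 139.0000 → L = 139
check at θ₃=146°: x = 102.8285 (printed 102.8285) ✓

r = 43, L = 139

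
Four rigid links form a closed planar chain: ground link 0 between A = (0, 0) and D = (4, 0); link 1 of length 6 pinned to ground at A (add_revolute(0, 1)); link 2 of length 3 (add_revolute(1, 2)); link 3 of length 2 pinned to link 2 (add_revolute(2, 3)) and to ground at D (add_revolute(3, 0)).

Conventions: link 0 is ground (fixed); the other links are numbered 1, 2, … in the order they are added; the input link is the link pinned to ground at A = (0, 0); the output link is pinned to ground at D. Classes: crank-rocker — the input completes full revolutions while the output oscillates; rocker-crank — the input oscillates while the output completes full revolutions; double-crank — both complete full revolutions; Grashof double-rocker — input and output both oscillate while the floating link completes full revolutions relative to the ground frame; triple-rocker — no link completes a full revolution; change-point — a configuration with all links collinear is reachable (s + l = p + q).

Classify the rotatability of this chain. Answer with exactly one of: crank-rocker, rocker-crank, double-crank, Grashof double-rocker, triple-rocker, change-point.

lengths: ground=4, input=6, coupler=3, output=2
sorted: s=2 (shortest), l=6 (longest), p+q=7
s + l = 8 vs p + q = 7
s + l > p + q → non-Grashof → no link fully rotates → triple-rocker

triple-rocker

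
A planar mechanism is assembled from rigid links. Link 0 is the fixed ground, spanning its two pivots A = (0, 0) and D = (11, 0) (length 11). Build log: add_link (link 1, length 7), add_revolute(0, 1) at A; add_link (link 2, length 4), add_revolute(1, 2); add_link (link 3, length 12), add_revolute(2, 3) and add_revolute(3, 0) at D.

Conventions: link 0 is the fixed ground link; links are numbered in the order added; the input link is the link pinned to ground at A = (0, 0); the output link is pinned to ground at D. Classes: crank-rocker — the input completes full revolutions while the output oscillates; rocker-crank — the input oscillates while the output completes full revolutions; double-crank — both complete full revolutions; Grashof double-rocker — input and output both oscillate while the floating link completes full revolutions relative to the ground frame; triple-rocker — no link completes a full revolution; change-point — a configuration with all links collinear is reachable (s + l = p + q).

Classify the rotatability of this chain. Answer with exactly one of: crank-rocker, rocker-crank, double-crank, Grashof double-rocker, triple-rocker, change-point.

lengths: ground=11, input=7, coupler=4, output=12
sorted: s=4 (shortest), l=12 (longest), p+q=18
s + l = 16 vs p + q = 18
s + l < p + q (Grashof) with shortest = coupler link → Grashof double-rocker

Grashof double-rocker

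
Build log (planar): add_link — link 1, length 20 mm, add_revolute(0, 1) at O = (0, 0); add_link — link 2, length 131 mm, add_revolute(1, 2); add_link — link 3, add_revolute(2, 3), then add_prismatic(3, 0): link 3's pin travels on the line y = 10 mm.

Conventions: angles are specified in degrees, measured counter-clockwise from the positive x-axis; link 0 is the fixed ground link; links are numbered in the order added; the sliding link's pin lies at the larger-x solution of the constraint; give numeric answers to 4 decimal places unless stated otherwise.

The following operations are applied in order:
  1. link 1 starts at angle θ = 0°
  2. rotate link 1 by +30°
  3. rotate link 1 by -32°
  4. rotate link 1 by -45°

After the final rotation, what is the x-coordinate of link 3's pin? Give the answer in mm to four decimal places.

geometry: r = 20 mm, L = 131 mm, e = 10 mm; θ starts at 0°
rotate link 1 by +30°: θ ← 0° +30° = 30°
rotate link 1 by -32°: θ ← 30° -32° = -2°
rotate link 1 by -45°: θ ← -2° -45° = -47°
crank pin P = (r cos θ, r sin θ) = (13.639967, -14.627074)
h = r sin θ − e = -14.627074 − 10 = -24.627074
x = r cos θ + √(L² − h²) = 13.639967 + 128.664320 = 142.304287

142.3043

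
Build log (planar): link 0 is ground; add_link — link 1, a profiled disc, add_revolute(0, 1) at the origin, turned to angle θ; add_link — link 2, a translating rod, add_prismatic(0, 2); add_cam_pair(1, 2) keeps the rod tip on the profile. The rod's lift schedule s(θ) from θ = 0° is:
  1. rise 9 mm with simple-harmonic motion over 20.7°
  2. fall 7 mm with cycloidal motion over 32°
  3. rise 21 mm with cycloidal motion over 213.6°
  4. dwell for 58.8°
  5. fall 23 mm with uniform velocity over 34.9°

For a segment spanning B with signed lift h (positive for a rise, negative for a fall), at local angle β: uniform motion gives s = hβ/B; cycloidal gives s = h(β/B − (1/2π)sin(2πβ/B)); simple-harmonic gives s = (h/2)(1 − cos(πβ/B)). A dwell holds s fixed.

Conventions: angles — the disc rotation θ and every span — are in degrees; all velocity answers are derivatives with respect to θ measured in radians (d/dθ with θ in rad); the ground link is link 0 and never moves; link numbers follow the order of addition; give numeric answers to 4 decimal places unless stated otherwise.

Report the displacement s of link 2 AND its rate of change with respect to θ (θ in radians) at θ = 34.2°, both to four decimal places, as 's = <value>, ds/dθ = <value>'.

seg 1 [0°–20.7°] simple-harmonic, h=9: full span → s += 9 → s = 9.0000
seg 2 [20.7°–52.7°] cycloidal, h=-7: θ=34.2° here. β=13.5, B=32. -7·(0.4219 − sin(2π·0.4219)/(2π)) = -2.4279 → s = 6.5721
velocity in seg [20.7°–52.7°] (cycloidal), θ in radians: β = 13.5° = 0.2356 rad, B = 32° = 0.5585 rad; ds/dθ = (h/B)(1 − cos(2πβ/B)) = ((-7)/0.5585)(1 − cos(2π·0.4219)) = -23.586969 mm/rad

s = 6.5721, ds/dθ = -23.5870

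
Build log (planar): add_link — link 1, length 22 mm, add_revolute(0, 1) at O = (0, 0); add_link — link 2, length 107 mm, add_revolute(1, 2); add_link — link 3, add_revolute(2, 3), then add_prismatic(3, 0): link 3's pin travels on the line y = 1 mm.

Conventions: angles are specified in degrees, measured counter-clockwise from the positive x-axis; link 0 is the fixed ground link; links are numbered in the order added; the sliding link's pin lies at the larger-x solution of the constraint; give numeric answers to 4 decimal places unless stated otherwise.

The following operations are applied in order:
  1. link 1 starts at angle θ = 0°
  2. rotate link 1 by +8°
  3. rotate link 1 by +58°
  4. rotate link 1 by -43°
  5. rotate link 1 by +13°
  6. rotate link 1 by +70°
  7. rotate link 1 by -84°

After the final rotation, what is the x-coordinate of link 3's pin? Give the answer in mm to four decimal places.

geometry: r = 22 mm, L = 107 mm, e = 1 mm; θ starts at 0°
rotate link 1 by +8°: θ ← 0° +8° = 8°
rotate link 1 by +58°: θ ← 8° +58° = 66°
rotate link 1 by -43°: θ ← 66° -43° = 23°
rotate link 1 by +13°: θ ← 23° +13° = 36°
rotate link 1 by +70°: θ ← 36° +70° = 106°
rotate link 1 by -84°: θ ← 106° -84° = 22°
crank pin P = (r cos θ, r sin θ) = (20.398045, 8.241345)
h = r sin θ − e = 8.241345 − 1 = 7.241345
x = r cos θ + √(L² − h²) = 20.398045 + 106.754686 = 127.152731

127.1527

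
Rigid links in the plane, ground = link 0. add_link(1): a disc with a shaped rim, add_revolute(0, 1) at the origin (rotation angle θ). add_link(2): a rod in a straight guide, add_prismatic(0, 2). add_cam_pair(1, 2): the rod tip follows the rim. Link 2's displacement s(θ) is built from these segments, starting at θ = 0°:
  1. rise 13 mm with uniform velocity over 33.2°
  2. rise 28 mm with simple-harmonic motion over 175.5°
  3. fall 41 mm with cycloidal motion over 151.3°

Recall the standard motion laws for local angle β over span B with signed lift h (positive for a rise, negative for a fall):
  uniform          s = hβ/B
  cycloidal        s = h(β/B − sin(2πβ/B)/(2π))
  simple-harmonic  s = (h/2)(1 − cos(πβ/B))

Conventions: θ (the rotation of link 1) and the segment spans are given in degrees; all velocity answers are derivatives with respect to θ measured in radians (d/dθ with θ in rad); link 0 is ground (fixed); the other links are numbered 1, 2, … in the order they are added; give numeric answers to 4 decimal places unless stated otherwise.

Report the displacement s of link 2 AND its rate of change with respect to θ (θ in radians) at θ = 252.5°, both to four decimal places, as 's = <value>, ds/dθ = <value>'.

segment 1 (0° to 33.2°, uniform, h = 13) is passed completely: s = 0.0000 + (13) = 13.0000
segment 2 (33.2° to 208.7°, simple-harmonic, h = 28) is passed completely: s = 13.0000 + (28) = 41.0000
θ = 252.5° falls in segment 3 (208.7° to 360°, cycloidal, h = -41): β = 252.5 − 208.7 = 43.8°, B = 151.3°; Δs = -41·(0.2895 − sin(2π·0.2895)/(2π)) = -5.5436; s = 41.0000 − 5.5436 = 35.4564
velocity in seg [208.7°–360°] (cycloidal), θ in radians: β = 43.8° = 0.7645 rad, B = 151.3° = 2.6407 rad; ds/dθ = (h/B)(1 − cos(2πβ/B)) = ((-41)/2.6407)(1 − cos(2π·0.2895)) = -19.339408 mm/rad

s = 35.4564, ds/dθ = -19.3394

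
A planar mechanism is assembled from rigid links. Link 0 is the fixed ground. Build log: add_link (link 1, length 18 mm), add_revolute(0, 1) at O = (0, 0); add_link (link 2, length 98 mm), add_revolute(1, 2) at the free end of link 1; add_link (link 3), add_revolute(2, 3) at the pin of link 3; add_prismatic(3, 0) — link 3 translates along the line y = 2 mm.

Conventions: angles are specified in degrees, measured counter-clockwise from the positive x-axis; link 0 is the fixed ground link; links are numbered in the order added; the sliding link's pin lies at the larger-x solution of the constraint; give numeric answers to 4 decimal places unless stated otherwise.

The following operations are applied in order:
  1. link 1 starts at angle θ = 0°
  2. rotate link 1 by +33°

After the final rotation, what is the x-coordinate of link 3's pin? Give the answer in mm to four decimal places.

geometry: r = 18 mm, L = 98 mm, e = 2 mm; θ starts at 0°
rotate link 1 by +33°: θ ← 0° +33° = 33°
crank pin P = (r cos θ, r sin θ) = (15.096070, 9.803503)
h = r sin θ − e = 9.803503 − 2 = 7.803503
x = r cos θ + √(L² − h²) = 15.096070 + 97.688819 = 112.784889

112.7849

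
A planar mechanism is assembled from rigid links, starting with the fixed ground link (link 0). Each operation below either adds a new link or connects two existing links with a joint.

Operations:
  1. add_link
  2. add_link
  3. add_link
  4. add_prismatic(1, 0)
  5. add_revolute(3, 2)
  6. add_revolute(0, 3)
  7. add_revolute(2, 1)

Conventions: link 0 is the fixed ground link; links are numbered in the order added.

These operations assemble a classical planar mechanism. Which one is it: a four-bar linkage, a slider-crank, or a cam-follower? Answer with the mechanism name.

links: 4 (incl. ground); joints: 3 revolute, 1 prismatic, 0 higher (cam) pair, forming one closed loop
4 links, 3 revolutes + 1 prismatic in one loop → slider-crank

slider-crank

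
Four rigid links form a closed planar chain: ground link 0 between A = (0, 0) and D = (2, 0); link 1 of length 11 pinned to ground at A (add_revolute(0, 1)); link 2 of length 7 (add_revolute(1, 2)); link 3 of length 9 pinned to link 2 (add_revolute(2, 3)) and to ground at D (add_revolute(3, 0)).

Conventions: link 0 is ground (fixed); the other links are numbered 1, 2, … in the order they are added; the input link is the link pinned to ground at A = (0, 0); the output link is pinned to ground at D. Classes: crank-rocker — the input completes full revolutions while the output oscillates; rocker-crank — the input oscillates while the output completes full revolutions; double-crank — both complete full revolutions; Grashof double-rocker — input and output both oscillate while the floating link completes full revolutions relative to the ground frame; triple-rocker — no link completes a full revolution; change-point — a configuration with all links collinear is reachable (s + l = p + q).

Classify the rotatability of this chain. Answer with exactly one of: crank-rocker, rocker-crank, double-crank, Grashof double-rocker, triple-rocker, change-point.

lengths: ground=2, input=11, coupler=7, output=9
sorted: s=2 (shortest), l=11 (longest), p+q=16
s + l = 13 vs p + q = 16
s + l < p + q (Grashof) with shortest = ground link → double-crank

double-crank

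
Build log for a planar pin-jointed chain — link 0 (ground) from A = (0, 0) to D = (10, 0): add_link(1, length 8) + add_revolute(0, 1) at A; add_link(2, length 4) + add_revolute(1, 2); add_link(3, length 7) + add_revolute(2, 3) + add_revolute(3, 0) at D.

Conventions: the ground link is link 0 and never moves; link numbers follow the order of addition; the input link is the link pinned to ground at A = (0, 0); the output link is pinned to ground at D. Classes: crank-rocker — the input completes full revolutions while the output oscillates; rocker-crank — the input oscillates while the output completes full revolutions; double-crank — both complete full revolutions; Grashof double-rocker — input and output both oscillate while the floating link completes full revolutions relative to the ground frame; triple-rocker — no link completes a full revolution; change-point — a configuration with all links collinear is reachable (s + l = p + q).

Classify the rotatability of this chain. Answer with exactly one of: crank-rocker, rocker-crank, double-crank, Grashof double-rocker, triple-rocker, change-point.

lengths: ground=10, input=8, coupler=4, output=7
sorted: s=4 (shortest), l=10 (longest), p+q=15
s + l = 14 vs p + q = 15
s + l < p + q (Grashof) with shortest = coupler link → Grashof double-rocker

Grashof double-rocker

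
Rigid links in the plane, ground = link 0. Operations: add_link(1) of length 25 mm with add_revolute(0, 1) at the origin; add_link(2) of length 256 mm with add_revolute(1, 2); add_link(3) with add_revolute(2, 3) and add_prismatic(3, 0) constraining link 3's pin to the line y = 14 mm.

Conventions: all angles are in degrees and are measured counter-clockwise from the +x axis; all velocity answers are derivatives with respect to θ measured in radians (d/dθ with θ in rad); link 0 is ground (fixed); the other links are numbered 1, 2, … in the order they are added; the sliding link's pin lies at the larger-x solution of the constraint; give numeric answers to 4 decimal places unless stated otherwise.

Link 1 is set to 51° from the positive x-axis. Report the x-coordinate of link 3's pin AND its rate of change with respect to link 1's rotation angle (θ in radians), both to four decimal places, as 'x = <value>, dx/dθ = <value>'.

geometry: r = 25 mm, L = 256 mm, e = 14 mm
crank pin P = (r cos θ, r sin θ) = (15.733010, 19.428649)
h = r sin θ − e = 19.428649 − 14 = 5.428649
x = r cos θ + √(L² − h²) = 15.733010 + 255.942434 = 271.675444
dx/dθ = −r sin θ − h·r cos θ/√(L² − h²) (θ in radians; h = 5.428649) = -19.762353

x = 271.6754, dx/dθ = -19.7624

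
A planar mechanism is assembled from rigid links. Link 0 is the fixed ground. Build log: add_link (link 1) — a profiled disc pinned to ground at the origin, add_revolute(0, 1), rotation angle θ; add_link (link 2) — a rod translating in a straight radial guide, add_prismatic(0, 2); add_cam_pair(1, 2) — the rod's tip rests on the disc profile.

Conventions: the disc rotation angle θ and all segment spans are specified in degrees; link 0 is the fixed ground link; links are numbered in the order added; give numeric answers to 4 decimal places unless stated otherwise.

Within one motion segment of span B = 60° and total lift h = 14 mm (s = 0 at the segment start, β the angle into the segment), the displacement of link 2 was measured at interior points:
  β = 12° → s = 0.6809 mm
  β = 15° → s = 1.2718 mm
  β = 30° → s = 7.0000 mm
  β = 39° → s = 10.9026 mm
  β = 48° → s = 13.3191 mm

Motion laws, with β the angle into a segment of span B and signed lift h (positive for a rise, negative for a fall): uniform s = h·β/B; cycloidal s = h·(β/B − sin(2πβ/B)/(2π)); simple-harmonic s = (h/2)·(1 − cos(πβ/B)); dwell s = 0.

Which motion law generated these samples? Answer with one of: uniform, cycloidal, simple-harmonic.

candidates at β/B = r: uniform s = h·r (linear in β); cycloidal s = h·(r − sin(2πr)/(2π)); simple-harmonic s = (h/2)(1 − cos(πr))
β=12°: printed 0.6809 | uniform 2.8000, cycloidal 0.6809, simple-harmonic 1.3369
β=15°: printed 1.2718 | uniform 3.5000, cycloidal 1.2718, simple-harmonic 2.0503
β=30°: printed 7.0000 | uniform 7.0000, cycloidal 7.0000, simple-harmonic 7.0000
β=39°: printed 10.9026 | uniform 9.1000, cycloidal 10.9026, simple-harmonic 10.1779
β=48°: printed 13.3191 | uniform 11.2000, cycloidal 13.3191, simple-harmonic 12.6631
only one law matches every sample → cycloidal

cycloidal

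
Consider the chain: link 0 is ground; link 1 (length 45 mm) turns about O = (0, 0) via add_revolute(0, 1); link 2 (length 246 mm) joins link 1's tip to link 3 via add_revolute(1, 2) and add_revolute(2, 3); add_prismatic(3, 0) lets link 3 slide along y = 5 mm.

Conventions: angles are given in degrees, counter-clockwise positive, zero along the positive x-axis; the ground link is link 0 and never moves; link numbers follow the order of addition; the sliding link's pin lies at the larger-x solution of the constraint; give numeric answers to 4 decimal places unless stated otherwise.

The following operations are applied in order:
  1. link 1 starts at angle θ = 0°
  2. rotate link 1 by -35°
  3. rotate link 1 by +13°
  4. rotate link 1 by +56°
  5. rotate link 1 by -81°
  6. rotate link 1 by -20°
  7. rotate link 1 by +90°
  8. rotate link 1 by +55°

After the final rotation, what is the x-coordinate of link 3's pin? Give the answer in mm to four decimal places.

geometry: r = 45 mm, L = 246 mm, e = 5 mm; θ starts at 0°
rotate link 1 by -35°: θ ← 0° -35° = -35°
rotate link 1 by +13°: θ ← -35° +13° = -22°
rotate link 1 by +56°: θ ← -22° +56° = 34°
rotate link 1 by -81°: θ ← 34° -81° = -47°
rotate link 1 by -20°: θ ← -47° -20° = -67°
rotate link 1 by +90°: θ ← -67° +90° = 23°
rotate link 1 by +55°: θ ← 23° +55° = 78°
crank pin P = (r cos θ, r sin θ) = (9.356026, 44.016642)
h = r sin θ − e = 44.016642 − 5 = 39.016642
x = r cos θ + √(L² − h²) = 9.356026 + 242.886191 = 252.242217

252.2422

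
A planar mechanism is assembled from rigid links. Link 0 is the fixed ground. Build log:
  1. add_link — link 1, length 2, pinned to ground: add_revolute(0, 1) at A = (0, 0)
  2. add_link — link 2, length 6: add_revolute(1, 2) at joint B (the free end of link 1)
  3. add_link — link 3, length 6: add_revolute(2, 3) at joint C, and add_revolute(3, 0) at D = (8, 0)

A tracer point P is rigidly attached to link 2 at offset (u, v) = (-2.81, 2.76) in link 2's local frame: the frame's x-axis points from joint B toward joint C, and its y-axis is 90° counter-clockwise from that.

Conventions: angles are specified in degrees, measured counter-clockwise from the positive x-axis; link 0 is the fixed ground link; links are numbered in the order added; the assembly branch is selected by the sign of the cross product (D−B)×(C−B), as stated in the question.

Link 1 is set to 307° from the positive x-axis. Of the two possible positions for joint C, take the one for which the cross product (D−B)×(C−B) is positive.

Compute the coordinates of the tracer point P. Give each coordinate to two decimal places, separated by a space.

A=(0,0), D=(8.00,0)
B = A + 2.00·(cos307°, sin307°) = (1.2036, -1.5973)
|BD| = 6.9815
circle(B,6.00) ∩ circle(D,6.00): a=3.4908, h=4.8800
  candidates: C₊=(3.4853,3.9519) cross=34.070; C₋=(5.7183,-5.5492) cross=-34.070
  branch + wants cross > 0 → take C=(3.4853,3.9519) (cross=34.070)
ex = (C−B)/|BC| = (0.3803,0.9249); ey = (-0.9249,0.3803)
P = B + -2.81·ex + 2.76·ey = (-2.4176,-3.1466)

-2.42 -3.15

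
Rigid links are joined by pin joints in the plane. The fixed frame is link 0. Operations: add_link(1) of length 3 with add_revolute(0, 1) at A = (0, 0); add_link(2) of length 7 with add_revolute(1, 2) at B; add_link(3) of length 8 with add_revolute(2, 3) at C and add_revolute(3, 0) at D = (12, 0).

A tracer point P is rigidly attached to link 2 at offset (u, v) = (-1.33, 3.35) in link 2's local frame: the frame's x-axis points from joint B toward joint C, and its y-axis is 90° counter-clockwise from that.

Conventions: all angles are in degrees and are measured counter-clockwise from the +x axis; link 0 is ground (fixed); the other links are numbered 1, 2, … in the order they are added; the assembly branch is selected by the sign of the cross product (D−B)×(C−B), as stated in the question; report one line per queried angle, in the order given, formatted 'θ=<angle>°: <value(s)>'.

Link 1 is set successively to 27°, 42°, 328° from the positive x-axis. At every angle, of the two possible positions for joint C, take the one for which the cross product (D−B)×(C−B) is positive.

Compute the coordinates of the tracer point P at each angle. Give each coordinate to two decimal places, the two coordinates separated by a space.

A=(0,0), D=(12.00,0)
θ=27°: B = A + 3.00·(cos27°, sin27°) = (2.6730, 1.3620)
θ=27°: |BD| = 9.4259
θ=27°: circle(B,7.00) ∩ circle(D,8.00): a=3.9173, h=5.8013
θ=27°:   candidates: C₊=(7.3874,6.5364) cross=54.682; C₋=(5.7109,-4.9445) cross=-54.682
θ=27°:   branch + wants cross > 0 → take C=(7.3874,6.5364) (cross=54.682)
θ=27°: ex = (C−B)/|BC| = (0.6735,0.7392); ey = (-0.7392,0.6735)
θ=27°: P = B + -1.33·ex + 3.35·ey = (-0.6990,2.6350)
θ=42°: B = A + 3.00·(cos42°, sin42°) = (2.2294, 2.0074)
θ=42°: |BD| = 9.9746
θ=42°: circle(B,7.00) ∩ circle(D,8.00): a=4.2354, h=5.5733
θ=42°:   candidates: C₊=(7.4998,6.6142) cross=55.591; C₋=(5.2566,-4.3042) cross=-55.591
θ=42°:   branch + wants cross > 0 → take C=(7.4998,6.6142) (cross=55.591)
θ=42°: ex = (C−B)/|BC| = (0.7529,0.6581); ey = (-0.6581,0.7529)
θ=42°: P = B + -1.33·ex + 3.35·ey = (-0.9766,3.6543)
θ=328°: B = A + 3.00·(cos328°, sin328°) = (2.5441, -1.5898)
θ=328°: |BD| = 9.5886
θ=328°: circle(B,7.00) ∩ circle(D,8.00): a=4.0121, h=5.7361
θ=328°:   candidates: C₊=(5.5497,4.7322) cross=55.001; C₋=(7.4517,-6.5813) cross=-55.001
θ=328°:   branch + wants cross > 0 → take C=(5.5497,4.7322) (cross=55.001)
θ=328°: ex = (C−B)/|BC| = (0.4294,0.9031); ey = (-0.9031,0.4294)
θ=328°: P = B + -1.33·ex + 3.35·ey = (-1.0524,-1.3526)

θ=27°: -0.70 2.64
θ=42°: -0.98 3.65
θ=328°: -1.05 -1.35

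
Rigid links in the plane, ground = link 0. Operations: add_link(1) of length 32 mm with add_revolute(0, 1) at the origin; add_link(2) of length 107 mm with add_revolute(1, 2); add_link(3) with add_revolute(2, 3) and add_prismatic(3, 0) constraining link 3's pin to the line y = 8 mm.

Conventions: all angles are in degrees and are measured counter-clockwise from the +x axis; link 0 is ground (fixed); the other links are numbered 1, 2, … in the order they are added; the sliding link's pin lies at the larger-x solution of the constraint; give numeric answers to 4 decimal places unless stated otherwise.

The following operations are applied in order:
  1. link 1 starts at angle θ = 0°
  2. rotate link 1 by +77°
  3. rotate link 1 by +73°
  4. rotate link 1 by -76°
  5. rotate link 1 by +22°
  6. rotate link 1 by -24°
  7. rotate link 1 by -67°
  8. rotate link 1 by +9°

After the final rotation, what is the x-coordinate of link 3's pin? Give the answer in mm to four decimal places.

geometry: r = 32 mm, L = 107 mm, e = 8 mm; θ starts at 0°
rotate link 1 by +77°: θ ← 0° +77° = 77°
rotate link 1 by +73°: θ ← 77° +73° = 150°
rotate link 1 by -76°: θ ← 150° -76° = 74°
rotate link 1 by +22°: θ ← 74° +22° = 96°
rotate link 1 by -24°: θ ← 96° -24° = 72°
rotate link 1 by -67°: θ ← 72° -67° = 5°
rotate link 1 by +9°: θ ← 5° +9° = 14°
crank pin P = (r cos θ, r sin θ) = (31.049463, 7.741501)
h = r sin θ − e = 7.741501 − 8 = -0.258499
x = r cos θ + √(L² − h²) = 31.049463 + 106.999688 = 138.049151

138.0492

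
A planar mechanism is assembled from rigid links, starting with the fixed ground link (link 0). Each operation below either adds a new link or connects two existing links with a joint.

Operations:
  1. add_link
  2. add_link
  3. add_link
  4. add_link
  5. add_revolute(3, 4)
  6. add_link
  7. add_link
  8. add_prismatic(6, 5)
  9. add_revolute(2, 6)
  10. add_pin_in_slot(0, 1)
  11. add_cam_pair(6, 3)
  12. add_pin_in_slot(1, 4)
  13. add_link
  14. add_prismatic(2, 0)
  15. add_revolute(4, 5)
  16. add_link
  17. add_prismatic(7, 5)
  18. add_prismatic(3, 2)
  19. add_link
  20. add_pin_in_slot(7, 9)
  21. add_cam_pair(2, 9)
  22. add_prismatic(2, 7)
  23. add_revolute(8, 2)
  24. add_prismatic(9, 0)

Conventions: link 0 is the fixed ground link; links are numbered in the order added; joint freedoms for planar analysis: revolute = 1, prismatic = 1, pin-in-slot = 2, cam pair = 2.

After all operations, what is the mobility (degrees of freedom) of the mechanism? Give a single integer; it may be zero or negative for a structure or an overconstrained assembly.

ground; <1,0,0>
#1 <2,0,0>
#2 <3,0,0>
#3 <4,0,0>
#4 <5,0,0>
R:3↔4 J1 <5,1,0>
#5 <6,1,0>
#6 <7,1,0>
P:6↔5 J1 <7,2,0>
R:2↔6 J1 <7,3,0>
PS:0↔1 J2 <7,3,1>
C:6↔3 J2 <7,3,2>
PS:1↔4 J2 <7,3,3>
#7 <8,3,3>
P:2↔0 J1 <8,4,3>
R:4↔5 J1 <8,5,3>
#8 <9,5,3>
P:7↔5 J1 <9,6,3>
P:3↔2 J1 <9,7,3>
#9 <10,7,3>
PS:7↔9 J2 <10,7,4>
C:2↔9 J2 <10,7,5>
P:2↔7 J1 <10,8,5>
R:8↔2 J1 <10,9,5>
P:9↔0 J1 <10,10,5>
3×9 − 2×10 − 1×5 = 2

M = 2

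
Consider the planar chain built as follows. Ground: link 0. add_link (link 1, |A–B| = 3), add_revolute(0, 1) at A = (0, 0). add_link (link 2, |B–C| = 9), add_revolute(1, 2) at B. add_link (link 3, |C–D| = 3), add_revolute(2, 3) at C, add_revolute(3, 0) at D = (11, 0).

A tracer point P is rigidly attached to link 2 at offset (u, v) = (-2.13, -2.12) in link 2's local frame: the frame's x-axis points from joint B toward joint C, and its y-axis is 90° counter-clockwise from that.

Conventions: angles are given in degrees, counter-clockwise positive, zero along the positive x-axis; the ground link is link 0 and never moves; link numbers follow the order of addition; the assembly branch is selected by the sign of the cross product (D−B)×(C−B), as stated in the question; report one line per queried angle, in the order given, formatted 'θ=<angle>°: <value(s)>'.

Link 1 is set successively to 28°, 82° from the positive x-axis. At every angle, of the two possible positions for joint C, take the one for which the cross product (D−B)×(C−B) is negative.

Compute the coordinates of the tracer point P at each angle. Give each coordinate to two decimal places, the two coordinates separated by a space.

A=(0,0), D=(11.00,0)
θ=28°: B = A + 3.00·(cos28°, sin28°) = (2.6488, 1.4084)
θ=28°: |BD| = 8.4691
θ=28°: circle(B,9.00) ∩ circle(D,3.00): a=8.4853, h=3.0000
θ=28°:   candidates: C₊=(11.5149,2.9555) cross=25.407; C₋=(10.5171,-2.9609) cross=-25.407
θ=28°:   branch - wants cross < 0 → take C=(10.5171,-2.9609) (cross=-25.407)
θ=28°: ex = (C−B)/|BC| = (0.8742,-0.4855); ey = (0.4855,0.8742)
θ=28°: P = B + -2.13·ex + -2.12·ey = (-0.2425,0.5891)
θ=82°: B = A + 3.00·(cos82°, sin82°) = (0.4175, 2.9708)
θ=82°: |BD| = 10.9916
θ=82°: circle(B,9.00) ∩ circle(D,3.00): a=8.7710, h=2.0172
θ=82°:   candidates: C₊=(9.4073,2.5423) cross=22.172; C₋=(8.3169,-1.3420) cross=-22.172
θ=82°:   branch - wants cross < 0 → take C=(8.3169,-1.3420) (cross=-22.172)
θ=82°: ex = (C−B)/|BC| = (0.8777,-0.4792); ey = (0.4792,0.8777)
θ=82°: P = B + -2.13·ex + -2.12·ey = (-2.4679,2.1308)

θ=28°: -0.24 0.59
θ=82°: -2.47 2.13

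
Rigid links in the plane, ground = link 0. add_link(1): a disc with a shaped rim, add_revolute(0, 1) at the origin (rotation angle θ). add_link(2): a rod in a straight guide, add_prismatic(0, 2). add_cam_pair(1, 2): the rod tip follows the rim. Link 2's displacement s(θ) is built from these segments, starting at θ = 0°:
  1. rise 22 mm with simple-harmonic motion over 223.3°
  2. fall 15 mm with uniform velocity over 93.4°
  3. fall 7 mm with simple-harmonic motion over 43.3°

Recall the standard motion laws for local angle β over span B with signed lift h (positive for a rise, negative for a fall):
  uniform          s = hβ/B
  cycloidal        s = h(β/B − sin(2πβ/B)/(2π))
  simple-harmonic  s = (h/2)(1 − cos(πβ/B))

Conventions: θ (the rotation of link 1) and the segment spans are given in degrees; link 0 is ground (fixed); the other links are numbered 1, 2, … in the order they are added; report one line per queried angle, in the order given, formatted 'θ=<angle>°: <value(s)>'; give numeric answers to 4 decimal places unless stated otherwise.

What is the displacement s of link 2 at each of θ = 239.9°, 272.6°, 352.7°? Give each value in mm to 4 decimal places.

segment 1 (0° to 223.3°, simple-harmonic, h = 22) is passed completely: s = 0.0000 + (22) = 22.0000
θ = 239.9° falls in segment 2 (223.3° to 316.7°, uniform, h = -15): β = 239.9 − 223.3 = 16.6°, B = 93.4°; Δs = -15·16.6/93.4 = -2.6660; s = 22.0000 − 2.6660 = 19.3340
θ = 272.6° falls in segment 2 (223.3° to 316.7°, uniform, h = -15): β = 272.6 − 223.3 = 49.3°, B = 93.4°; Δs = -15·49.3/93.4 = -7.9176; s = 22.0000 − 7.9176 = 14.0824
segment 2 (223.3° to 316.7°, uniform, h = -15) is passed completely: s = 22.0000 + (-15) = 7.0000
θ = 352.7° falls in segment 3 (316.7° to 360°, simple-harmonic, h = -7): β = 352.7 − 316.7 = 36°, B = 43.3°; Δs = -7/2·(1 − cos(π·0.8314)) = -6.5205; s = 7.0000 − 6.5205 = 0.4795

θ=239.9°: 19.3340
θ=272.6°: 14.0824
θ=352.7°: 0.4795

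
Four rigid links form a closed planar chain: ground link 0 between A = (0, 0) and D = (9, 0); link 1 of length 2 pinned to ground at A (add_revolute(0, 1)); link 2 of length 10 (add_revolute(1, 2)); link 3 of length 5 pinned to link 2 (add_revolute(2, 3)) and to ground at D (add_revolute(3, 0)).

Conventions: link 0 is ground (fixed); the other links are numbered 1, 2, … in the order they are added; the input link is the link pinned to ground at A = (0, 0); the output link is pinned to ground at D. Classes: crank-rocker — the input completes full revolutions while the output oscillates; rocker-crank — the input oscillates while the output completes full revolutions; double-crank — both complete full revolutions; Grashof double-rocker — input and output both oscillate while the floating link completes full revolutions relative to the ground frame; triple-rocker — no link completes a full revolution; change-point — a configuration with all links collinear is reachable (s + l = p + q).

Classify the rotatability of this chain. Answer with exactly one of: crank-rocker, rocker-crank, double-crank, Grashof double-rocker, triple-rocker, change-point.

lengths: ground=9, input=2, coupler=10, output=5
sorted: s=2 (shortest), l=10 (longest), p+q=14
s + l = 12 vs p + q = 14
s + l < p + q (Grashof) with shortest = input link → crank-rocker

crank-rocker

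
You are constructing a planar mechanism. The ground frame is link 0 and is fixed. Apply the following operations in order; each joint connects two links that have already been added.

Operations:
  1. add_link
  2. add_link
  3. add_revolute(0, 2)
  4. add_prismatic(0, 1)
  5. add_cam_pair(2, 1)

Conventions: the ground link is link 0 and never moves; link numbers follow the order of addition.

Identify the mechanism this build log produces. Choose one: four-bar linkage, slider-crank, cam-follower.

links: 3 (incl. ground); joints: 1 revolute, 1 prismatic, 1 higher (cam) pair, forming one closed loop
3 links, revolute + prismatic + higher pair in one loop → cam-follower

cam-follower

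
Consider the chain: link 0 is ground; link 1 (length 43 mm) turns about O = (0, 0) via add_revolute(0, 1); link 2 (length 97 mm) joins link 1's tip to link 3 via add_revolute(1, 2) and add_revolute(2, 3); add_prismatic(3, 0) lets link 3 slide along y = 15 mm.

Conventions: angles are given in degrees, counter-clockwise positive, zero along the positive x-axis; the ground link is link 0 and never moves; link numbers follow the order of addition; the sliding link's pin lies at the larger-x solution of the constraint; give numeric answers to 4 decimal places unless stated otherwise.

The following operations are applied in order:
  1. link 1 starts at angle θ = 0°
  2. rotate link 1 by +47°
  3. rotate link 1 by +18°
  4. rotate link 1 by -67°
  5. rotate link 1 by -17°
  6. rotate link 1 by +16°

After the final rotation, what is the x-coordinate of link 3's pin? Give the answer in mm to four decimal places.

geometry: r = 43 mm, L = 97 mm, e = 15 mm; θ starts at 0°
rotate link 1 by +47°: θ ← 0° +47° = 47°
rotate link 1 by +18°: θ ← 47° +18° = 65°
rotate link 1 by -67°: θ ← 65° -67° = -2°
rotate link 1 by -17°: θ ← -2° -17° = -19°
rotate link 1 by +16°: θ ← -19° +16° = -3°
crank pin P = (r cos θ, r sin θ) = (42.941070, -2.250446)
h = r sin θ − e = -2.250446 − 15 = -17.250446
x = r cos θ + √(L² − h²) = 42.941070 + 95.453769 = 138.394839

138.3948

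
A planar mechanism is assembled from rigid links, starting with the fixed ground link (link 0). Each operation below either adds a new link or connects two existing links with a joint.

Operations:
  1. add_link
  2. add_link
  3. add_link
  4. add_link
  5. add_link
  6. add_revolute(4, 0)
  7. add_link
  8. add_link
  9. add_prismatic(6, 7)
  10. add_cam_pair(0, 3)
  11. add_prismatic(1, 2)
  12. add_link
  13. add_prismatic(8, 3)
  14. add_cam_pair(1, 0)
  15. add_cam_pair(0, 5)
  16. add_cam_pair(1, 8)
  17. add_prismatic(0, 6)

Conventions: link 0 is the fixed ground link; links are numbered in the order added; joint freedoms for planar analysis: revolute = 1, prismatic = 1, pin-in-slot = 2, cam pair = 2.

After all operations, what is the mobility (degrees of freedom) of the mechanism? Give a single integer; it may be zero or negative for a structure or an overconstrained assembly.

(L,J1,J2)=(1,0,0); link0 fixed
link1: (2,0,0)
link2: (3,0,0)
link3: (4,0,0)
link4: (5,0,0)
link5: (6,0,0)
R 4-0 [J1]: (6,1,0)
link6: (7,1,0)
link7: (8,1,0)
P 6-7 [J1]: (8,2,0)
C 0-3 [J2]: (8,2,1)
P 1-2 [J1]: (8,3,1)
link8: (9,3,1)
P 8-3 [J1]: (9,4,1)
C 1-0 [J2]: (9,4,2)
C 0-5 [J2]: (9,4,3)
C 1-8 [J2]: (9,4,4)
P 0-6 [J1]: (9,5,4)
Grübler: 3·8 − 2·5 − 4 = 10

M = 10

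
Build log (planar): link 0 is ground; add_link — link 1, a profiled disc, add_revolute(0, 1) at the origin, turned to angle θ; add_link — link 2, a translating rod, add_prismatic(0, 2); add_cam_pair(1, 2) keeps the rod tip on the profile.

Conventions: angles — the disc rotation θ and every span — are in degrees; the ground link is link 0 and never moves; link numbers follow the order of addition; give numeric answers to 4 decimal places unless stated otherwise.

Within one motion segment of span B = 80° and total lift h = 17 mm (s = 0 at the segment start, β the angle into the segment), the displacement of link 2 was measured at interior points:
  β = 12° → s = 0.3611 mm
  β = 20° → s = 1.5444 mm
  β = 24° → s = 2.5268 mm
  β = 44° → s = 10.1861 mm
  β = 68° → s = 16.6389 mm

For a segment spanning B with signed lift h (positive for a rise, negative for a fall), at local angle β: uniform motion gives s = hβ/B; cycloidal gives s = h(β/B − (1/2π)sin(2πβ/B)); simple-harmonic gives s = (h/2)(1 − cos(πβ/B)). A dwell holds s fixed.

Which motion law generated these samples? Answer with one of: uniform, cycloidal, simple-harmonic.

candidates at β/B = r: uniform s = h·r (linear in β); cycloidal s = h·(r − sin(2πr)/(2π)); simple-harmonic s = (h/2)(1 − cos(πr))
β=12°: printed 0.3611 | uniform 2.5500, cycloidal 0.3611, simple-harmonic 0.9264
β=20°: printed 1.5444 | uniform 4.2500, cycloidal 1.5444, simple-harmonic 2.4896
β=24°: printed 2.5268 | uniform 5.1000, cycloidal 2.5268, simple-harmonic 3.5038
β=44°: printed 10.1861 | uniform 9.3500, cycloidal 10.1861, simple-harmonic 9.8297
β=68°: printed 16.6389 | uniform 14.4500, cycloidal 16.6389, simple-harmonic 16.0736
only one law matches every sample → cycloidal

cycloidal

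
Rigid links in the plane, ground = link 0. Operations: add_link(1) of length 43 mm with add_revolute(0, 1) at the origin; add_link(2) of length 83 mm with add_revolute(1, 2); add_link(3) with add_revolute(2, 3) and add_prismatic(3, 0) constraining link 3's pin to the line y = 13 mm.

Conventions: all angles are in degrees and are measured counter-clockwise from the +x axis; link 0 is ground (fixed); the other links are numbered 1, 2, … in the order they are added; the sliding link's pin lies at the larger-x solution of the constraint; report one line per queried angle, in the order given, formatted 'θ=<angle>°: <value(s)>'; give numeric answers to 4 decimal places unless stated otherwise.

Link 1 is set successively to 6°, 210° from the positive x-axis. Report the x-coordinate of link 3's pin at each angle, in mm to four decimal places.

geometry: r = 43 mm, L = 83 mm, e = 13 mm
θ=6°: crank pin P = (r cos θ, r sin θ) = (42.764442, 4.494724)
θ=6°: h = r sin θ − e = 4.494724 − 13 = -8.505276
θ=6°: x = r cos θ + √(L² − h²) = 42.764442 + 82.563068 = 125.327510
θ=210°: crank pin P = (r cos θ, r sin θ) = (-37.239092, -21.500000)
θ=210°: h = r sin θ − e = -21.500000 − 13 = -34.500000
θ=210°: x = r cos θ + √(L² − h²) = -37.239092 + 75.490066 = 38.250973

θ=6°: 125.3275
θ=210°: 38.2510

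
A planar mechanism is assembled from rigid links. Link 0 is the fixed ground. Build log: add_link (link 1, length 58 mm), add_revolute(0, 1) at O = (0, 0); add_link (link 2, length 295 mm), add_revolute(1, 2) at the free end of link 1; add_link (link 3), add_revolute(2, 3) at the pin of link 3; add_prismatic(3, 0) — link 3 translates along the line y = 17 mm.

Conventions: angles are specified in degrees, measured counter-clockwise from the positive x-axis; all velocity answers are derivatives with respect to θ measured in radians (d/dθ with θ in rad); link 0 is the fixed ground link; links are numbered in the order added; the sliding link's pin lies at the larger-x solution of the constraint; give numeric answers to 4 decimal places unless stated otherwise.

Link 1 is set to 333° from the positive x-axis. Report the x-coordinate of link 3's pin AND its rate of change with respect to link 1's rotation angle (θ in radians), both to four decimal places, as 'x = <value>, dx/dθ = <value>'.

geometry: r = 58 mm, L = 295 mm, e = 17 mm
crank pin P = (r cos θ, r sin θ) = (51.678378, -26.331449)
h = r sin θ − e = -26.331449 − 17 = -43.331449
x = r cos θ + √(L² − h²) = 51.678378 + 291.800249 = 343.478628
dx/dθ = −r sin θ − h·r cos θ/√(L² − h²) (θ in radians; h = -43.331449) = 34.005531

x = 343.4786, dx/dθ = 34.0055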